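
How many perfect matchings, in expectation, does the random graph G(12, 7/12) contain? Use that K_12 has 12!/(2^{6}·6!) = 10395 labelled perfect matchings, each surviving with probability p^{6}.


K_12 has 12!/(2^{6}·6!) = 10395 labelled perfect matchings.
For each such perfect matching H, let X_H = 1 if all 6 edges of H are present in G. Then P[X_H = 1] = p^{6} = (7/12)^{6} = 117649/2985984.
By linearity of expectation: E[X] = Σ_H E[X_H] = 10395 · p^{6} = 10395 · 117649/2985984 = 45294865/110592.
Numerically: E[X] ≈ 410.

E[X] = 10395 · (7/12)^{6} = 45294865/110592 ≈ 410.


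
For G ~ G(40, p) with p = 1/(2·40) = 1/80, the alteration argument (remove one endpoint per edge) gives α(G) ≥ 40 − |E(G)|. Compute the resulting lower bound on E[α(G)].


E[|E(G)|] = C(40, 2)·p = 780 · (1/80) = 39/4.
E[α(G)] ≥ n − E[|E(G)|] = 40 − 39/4 = 121/4.
Numerically: ≈ 30.250000.
(This is only a lower bound; the true E[α(G)] may be larger.)

E[α(G)] ≥ 121/4 ≈ 30.250000.


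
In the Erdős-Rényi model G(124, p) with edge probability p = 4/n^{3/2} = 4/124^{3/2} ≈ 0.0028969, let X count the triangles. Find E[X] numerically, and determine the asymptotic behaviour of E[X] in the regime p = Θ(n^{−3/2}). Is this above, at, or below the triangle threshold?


Number of potential triangles: C(124, 3) = 310124.
Each occurs with probability p³ ≈ (0.0028969)³ ≈ 2.4309856e-08.
By linearity: E[X] = C(124, 3)·p³ ≈ 310124 · 2.4309856e-08 ≈ 0.00754.
Since α = 3/2 > 1, p = c/n^{3/2} = o(1/n) is below the triangle threshold p ~ 1/n. Asymptotically E[X] ~ (c³/6)·n^{3(1−α)} = (4³/6)·n^{-1.5} → 0, so by Markov's inequality G has no triangles w.h.p.

E[X] ≈ 0.00754; in regime p = Θ(1/n^{3/2}) E[X] tends to 0 (below the triangle threshold p ~ 1/n).


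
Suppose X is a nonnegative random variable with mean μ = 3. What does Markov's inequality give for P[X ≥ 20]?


μ = E[X] = 3, a = 20.
Markov: P[X ≥ 20] ≤ μ/a = (3)/20 = 3/20.
Numerically: ≈ 0.1500.
(Since a = 20 > μ = 3.0000, the bound 3/20 is < 1 and informative.)

P[X ≥ 20] ≤ 3/20 ≈ 0.1500.


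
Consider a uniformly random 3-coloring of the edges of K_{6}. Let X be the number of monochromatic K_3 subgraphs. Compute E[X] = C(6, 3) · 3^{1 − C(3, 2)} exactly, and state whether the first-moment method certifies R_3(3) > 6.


E[X] = C(6, 3) · 3^{1 − 3} = 20 · 3^{−2} = 20/9.
As a reduced fraction: E[X] = 20/9 ≈ 2.222222.
Is E[X] < 1? NO.
Since E[X] ≥ 1, the first-moment bound is inconclusive at n = 6; it does NOT by itself certify R_3(3) > 6.

E[X] = 20/9 ≈ 2.222222; E[X] ≥ 1; first-moment method inconclusive here.


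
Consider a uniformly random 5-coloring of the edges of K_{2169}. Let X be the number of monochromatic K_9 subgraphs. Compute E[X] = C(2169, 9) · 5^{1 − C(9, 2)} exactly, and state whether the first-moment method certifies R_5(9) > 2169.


E[X] = C(2169, 9) · 5^{1 − 36} = 2879753360044504243499683 · 5^{−35} = 2879753360044504243499683/2910383045673370361328125.
As a reduced fraction: E[X] = 2879753360044504243499683/2910383045673370361328125 ≈ 0.989476.
Is E[X] < 1? YES.
Since E[X] < 1, there exists a 5-coloring of K_{2169} with no monochromatic K_9; hence R_5(9) > 2169.

E[X] = 2879753360044504243499683/2910383045673370361328125 ≈ 0.989476; E[X] < 1, so R_5(9) > 2169.


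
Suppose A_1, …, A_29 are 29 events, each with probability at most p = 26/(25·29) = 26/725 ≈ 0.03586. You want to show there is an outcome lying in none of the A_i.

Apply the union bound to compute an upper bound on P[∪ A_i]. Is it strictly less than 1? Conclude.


Union bound: P[∪_{i=1}^{29} A_i] ≤ Σ_i P[A_i] ≤ 29·p = 29·(26/725) = 26/25.
Numerically: 26/25 ≈ 1.04000.
Is 26/25 < 1? NO.
Since the bound 26/25 is ≥ 1, the union bound is uninformative here; it does NOT by itself certify existence.

29·p = 26/25 ≈ 1.04000; existence NOT certified by the union bound.


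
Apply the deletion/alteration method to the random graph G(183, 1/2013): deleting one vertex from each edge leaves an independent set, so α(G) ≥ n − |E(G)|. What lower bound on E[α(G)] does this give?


E[|E(G)|] = C(183, 2)·p = 16653 · (1/2013) = 91/11.
E[α(G)] ≥ n − E[|E(G)|] = 183 − 91/11 = 1922/11.
Numerically: ≈ 174.72727.
(This is only a lower bound; the true E[α(G)] may be larger.)

E[α(G)] ≥ 1922/11 ≈ 174.72727.


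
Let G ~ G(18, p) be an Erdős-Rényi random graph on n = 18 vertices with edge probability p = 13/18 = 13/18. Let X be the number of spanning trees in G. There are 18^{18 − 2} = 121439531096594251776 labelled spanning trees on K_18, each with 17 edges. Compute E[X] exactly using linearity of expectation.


K_18 has 18^{18 − 2} = 121439531096594251776 labelled spanning trees.
For each such spanning tree H, let X_H = 1 if all 17 edges of H are present in G. Then P[X_H = 1] = p^{17} = (13/18)^{17} = 8650415919381337933/2185911559738696531968.
By linearity: E[X] = Σ_H E[X_H] = 121439531096594251776 · p^{17} = 121439531096594251776 · 8650415919381337933/2185911559738696531968 = 8650415919381337933/18.
Numerically: E[X] ≈ 4.80579e+17.

E[X] = 121439531096594251776 · (13/18)^{17} = 8650415919381337933/18 ≈ 4.80579e+17.


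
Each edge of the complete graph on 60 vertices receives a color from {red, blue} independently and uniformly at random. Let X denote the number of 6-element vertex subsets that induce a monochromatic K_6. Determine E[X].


Let X = Σ_S X_S over the C(60, 6) = 50063860 subsets S of size 6, where X_S = 1 if the K_6 on S is monochromatic.
For a fixed S, the K_6 on S has C(6, 2) = 15 edges. P[all 15 edges red] = (1/2)^15, and likewise for blue, so P[monochromatic] = 2·(1/2)^15 = 2^{1 − 15} = 1/16384.
Summing: E[X] = C(60, 6) · 2^{1 − 15} = 50063860 · 1/16384 = 12515965/4096.
Numerically: E[X] ≈ 3055.65552.

E[X] = C(60,6)·2^(1−C(6,2)) = 12515965/4096 ≈ 3055.65552.


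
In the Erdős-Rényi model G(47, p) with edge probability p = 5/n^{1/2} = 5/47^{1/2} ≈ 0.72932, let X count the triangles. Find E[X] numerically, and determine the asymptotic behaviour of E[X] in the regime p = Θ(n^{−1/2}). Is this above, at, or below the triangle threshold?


Number of potential triangles: C(47, 3) = 16215.
Each occurs with probability p³ ≈ (0.72932)³ ≈ 3.8793881e-01.
By linearity: E[X] = C(47, 3)·p³ ≈ 16215 · 3.8793881e-01 ≈ 6290.42776.
Since α = 1/2 < 1, p = c/n^{1/2} ≫ 1/n is above the triangle threshold p ~ 1/n. Asymptotically E[X] ~ (c³/6)·n^{3(1−α)} = (5³/6)·n^{1.5} → ∞; triangles are abundant w.h.p.

E[X] ≈ 6290.42776; in regime p = Θ(1/n^{1/2}) E[X] diverges (above the triangle threshold p ~ 1/n).


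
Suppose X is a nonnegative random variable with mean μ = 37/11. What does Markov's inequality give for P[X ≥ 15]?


μ = E[X] = 37/11, a = 15.
Markov: P[X ≥ 15] ≤ μ/a = (37/11)/15 = 37/165.
Numerically: ≈ 0.22424.
(Since a = 15 > μ = 3.36364, the bound 37/165 is < 1 and informative.)

P[X ≥ 15] ≤ 37/165 ≈ 0.22424.


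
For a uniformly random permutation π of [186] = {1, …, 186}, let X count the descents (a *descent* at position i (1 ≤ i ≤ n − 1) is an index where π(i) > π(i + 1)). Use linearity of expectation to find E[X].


Write X = Σ X_I over i = 1, …, 185, with X_I the indicator of one descent.
There are 185 indicators.
For each fixed i, the pair (π(i), π(i+1)) is a uniformly random ordered pair of distinct values from {1, …, 186}; by symmetry P[π(i) > π(i+1)] = 1/2.
By linearity: E[X] = 185 · (1/2) = (186 − 1) · (1/2) = 185/2 ≈ 92.50000.

E[X] = 185/2 = 92.50000.


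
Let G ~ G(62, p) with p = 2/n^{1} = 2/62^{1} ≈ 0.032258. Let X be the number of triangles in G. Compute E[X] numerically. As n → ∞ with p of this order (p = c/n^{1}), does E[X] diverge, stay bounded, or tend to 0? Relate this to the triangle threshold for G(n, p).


Number of potential triangles: C(62, 3) = 37820.
Each occurs with probability p³ ≈ (0.032258)³ ≈ 3.3567185e-05.
By linearity: E[X] = C(62, 3)·p³ ≈ 37820 · 3.3567185e-05 ≈ 1.26951.
Here α = 1, so p = 2/n is exactly at the triangle threshold p ~ 1/n. Asymptotically E[X] → c³/6 = 2³/6 = 4/3 ≈ 1.33333, a bounded constant. In this regime the triangle count is asymptotically Poisson(c³/6).

E[X] ≈ 1.26951; in regime p = Θ(1/n^{1}) E[X] stays bounded (at the triangle threshold p ~ 1/n).


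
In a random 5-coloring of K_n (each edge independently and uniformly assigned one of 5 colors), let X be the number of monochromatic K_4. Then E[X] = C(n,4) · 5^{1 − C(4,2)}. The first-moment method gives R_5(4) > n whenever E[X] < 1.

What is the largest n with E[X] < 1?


We need C(n, 4) · 5^{1 − 6} < 1, i.e. C(n, 4) < 5^{6 − 1} = 3125.
Check values of n near the boundary:
  n = 15: C(15, 4) = 1365; 1365 < 3125? YES
  n = 16: C(16, 4) = 1820; 1820 < 3125? YES
  n = 17: C(17, 4) = 2380; 2380 < 3125? YES
  n = 18: C(18, 4) = 3060; 3060 < 3125? YES
  n = 19: C(19, 4) = 3876; 3876 < 3125? NO
  n = 20: C(20, 4) = 4845; 4845 < 3125? NO
  n = 21: C(21, 4) = 5985; 5985 < 3125? NO
The largest n with C(n, 4) < 3125 is n = 18 (where E[X] = 612/625 ≈ 0.97920). Hence R_5(4) > 18, i.e. R_5(4) ≥ 19.

Largest n = 18; hence R_5(4) > 18.


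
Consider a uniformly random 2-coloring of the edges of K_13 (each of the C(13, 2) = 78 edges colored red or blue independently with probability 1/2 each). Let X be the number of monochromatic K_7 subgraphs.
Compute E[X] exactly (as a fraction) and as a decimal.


Let X = Σ_S X_S over the C(13, 7) = 1716 subsets S of size 7, where X_S = 1 if the K_7 on S is monochromatic.
For a fixed S, the K_7 on S has C(7, 2) = 21 edges. P[all 21 edges red] = (1/2)^21, and likewise for blue, so P[monochromatic] = 2·(1/2)^21 = 2^{1 − 21} = 1/1048576.
Summing: E[X] = C(13, 7) · 2^{1 − 21} = 1716 · 1/1048576 = 429/262144.
Numerically: E[X] ≈ 0.001637.

E[X] = C(13,7)·2^(1−C(7,2)) = 429/262144 ≈ 0.001637.


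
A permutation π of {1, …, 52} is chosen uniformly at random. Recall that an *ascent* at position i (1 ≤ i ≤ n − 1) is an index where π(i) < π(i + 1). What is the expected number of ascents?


Write X = Σ X_I over i = 1, …, 51, with X_I the indicator of one ascent.
There are 51 indicators.
For each fixed i, the pair (π(i), π(i+1)) is a uniformly random ordered pair of distinct values from {1, …, 52}; by symmetry P[π(i) < π(i+1)] = 1/2.
By linearity: E[X] = 51 · (1/2) = (52 − 1) · (1/2) = 51/2 ≈ 25.5000.

E[X] = 51/2 = 25.5000.


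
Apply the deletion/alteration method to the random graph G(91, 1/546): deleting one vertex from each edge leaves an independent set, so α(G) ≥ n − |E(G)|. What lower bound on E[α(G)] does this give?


E[|E(G)|] = C(91, 2)·p = 4095 · (1/546) = 15/2.
E[α(G)] ≥ n − E[|E(G)|] = 91 − 15/2 = 167/2.
Numerically: ≈ 83.50000.
(This is only a lower bound; the true E[α(G)] may be larger.)

E[α(G)] ≥ 167/2 ≈ 83.50000.


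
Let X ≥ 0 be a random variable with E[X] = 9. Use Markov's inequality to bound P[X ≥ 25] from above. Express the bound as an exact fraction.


μ = E[X] = 9, a = 25.
Markov: P[X ≥ 25] ≤ μ/a = (9)/25 = 9/25.
Numerically: ≈ 0.36000.
(Since a = 25 > μ = 9.00000, the bound 9/25 is < 1 and informative.)

P[X ≥ 25] ≤ 9/25 ≈ 0.36000.


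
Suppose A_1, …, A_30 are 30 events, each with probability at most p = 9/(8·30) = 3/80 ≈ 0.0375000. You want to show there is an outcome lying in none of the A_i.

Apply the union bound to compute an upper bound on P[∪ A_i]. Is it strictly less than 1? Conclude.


Union bound: P[∪_{i=1}^{30} A_i] ≤ Σ_i P[A_i] ≤ 30·p = 30·(3/80) = 9/8.
Numerically: 9/8 ≈ 1.1250000.
Is 9/8 < 1? NO.
Since the bound 9/8 is ≥ 1, the union bound is uninformative here; it does NOT by itself certify existence.

30·p = 9/8 ≈ 1.1250000; existence NOT certified by the union bound.


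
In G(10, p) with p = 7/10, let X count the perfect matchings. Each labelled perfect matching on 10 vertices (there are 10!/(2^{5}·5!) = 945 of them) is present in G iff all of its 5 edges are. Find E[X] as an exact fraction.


K_10 has 10!/(2^{5}·5!) = 945 labelled perfect matchings.
For each such perfect matching H, let X_H = 1 if all 5 edges of H are present in G. Then P[X_H = 1] = p^{5} = (7/10)^{5} = 16807/100000.
By linearity: E[X] = Σ_H E[X_H] = 945 · p^{5} = 945 · 16807/100000 = 3176523/20000.
Numerically: E[X] ≈ 159.

E[X] = 945 · (7/10)^{5} = 3176523/20000 ≈ 159.


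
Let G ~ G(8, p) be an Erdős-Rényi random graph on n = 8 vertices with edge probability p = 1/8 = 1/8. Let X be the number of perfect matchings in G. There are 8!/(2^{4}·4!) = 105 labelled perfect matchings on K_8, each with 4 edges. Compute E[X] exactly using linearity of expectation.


K_8 has 8!/(2^{4}·4!) = 105 labelled perfect matchings.
For each such perfect matching H, let X_H = 1 if all 4 edges of H are present in G. Then P[X_H = 1] = p^{4} = (1/8)^{4} = 1/4096.
By linearity of expectation: E[X] = Σ_H E[X_H] = 105 · p^{4} = 105 · 1/4096 = 105/4096.
Numerically: E[X] ≈ 0.0256.

E[X] = 105 · (1/8)^{4} = 105/4096 ≈ 0.0256.


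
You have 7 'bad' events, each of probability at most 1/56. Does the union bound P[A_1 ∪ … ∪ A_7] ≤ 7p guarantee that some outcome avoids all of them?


Union bound: P[∪_{i=1}^{7} A_i] ≤ Σ_i P[A_i] ≤ 7·p = 7·(1/56) = 1/8.
Numerically: 1/8 ≈ 0.125.
Is 1/8 < 1? YES.
Since P[∪ A_i] ≤ 1/8 < 1, the complement has P[∩ A_i^c] ≥ 1 − 1/8 = 7/8 > 0, so some outcome avoids every A_i.

7·p = 1/8 ≈ 0.125; existence CERTIFIED by the union bound.


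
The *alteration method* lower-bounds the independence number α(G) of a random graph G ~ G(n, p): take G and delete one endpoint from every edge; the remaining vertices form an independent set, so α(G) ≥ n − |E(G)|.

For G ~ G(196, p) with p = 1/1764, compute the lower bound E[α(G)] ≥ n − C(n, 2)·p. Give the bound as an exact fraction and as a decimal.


E[|E(G)|] = C(196, 2)·p = 19110 · (1/1764) = 65/6.
E[α(G)] ≥ n − E[|E(G)|] = 196 − 65/6 = 1111/6.
Numerically: ≈ 185.167.
(This is only a lower bound; the true E[α(G)] may be larger.)

E[α(G)] ≥ 1111/6 ≈ 185.167.


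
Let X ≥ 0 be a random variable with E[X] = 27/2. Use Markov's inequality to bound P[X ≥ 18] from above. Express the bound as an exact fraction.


μ = E[X] = 27/2, a = 18.
Markov: P[X ≥ 18] ≤ μ/a = (27/2)/18 = 3/4.
Numerically: ≈ 0.750000.
(Since a = 18 > μ = 13.500000, the bound 3/4 is < 1 and informative.)

P[X ≥ 18] ≤ 3/4 ≈ 0.750000.


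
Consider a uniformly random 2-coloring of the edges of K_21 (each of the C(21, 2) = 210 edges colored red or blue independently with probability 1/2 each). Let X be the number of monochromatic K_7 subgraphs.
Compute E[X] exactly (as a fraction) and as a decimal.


Let X = Σ_S X_S over the C(21, 7) = 116280 subsets S of size 7, where X_S = 1 if the K_7 on S is monochromatic.
For a fixed S, the K_7 on S has C(7, 2) = 21 edges. P[all 21 edges red] = (1/2)^21, and likewise for blue, so P[monochromatic] = 2·(1/2)^21 = 2^{1 − 21} = 1/1048576.
Summing: E[X] = C(21, 7) · 2^{1 − 21} = 116280 · 1/1048576 = 14535/131072.
Numerically: E[X] ≈ 0.110893.

E[X] = C(21,7)·2^(1−C(7,2)) = 14535/131072 ≈ 0.110893.


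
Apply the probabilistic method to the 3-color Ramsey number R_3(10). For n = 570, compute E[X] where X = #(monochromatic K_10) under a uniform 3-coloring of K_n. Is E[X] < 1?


E[X] = C(570, 10) · 3^{1 − 45} = 921524823451961408691 · 3^{−44} = 921524823451961408691/984770902183611232881.
As a reduced fraction: E[X] = 34130549016739311433/36472996377170786403 ≈ 0.936.
Is E[X] < 1? YES.
Since E[X] < 1, there exists a 3-coloring of K_{570} with no monochromatic K_10; hence R_3(10) > 570.

E[X] = 34130549016739311433/36472996377170786403 ≈ 0.936; E[X] < 1, so R_3(10) > 570.


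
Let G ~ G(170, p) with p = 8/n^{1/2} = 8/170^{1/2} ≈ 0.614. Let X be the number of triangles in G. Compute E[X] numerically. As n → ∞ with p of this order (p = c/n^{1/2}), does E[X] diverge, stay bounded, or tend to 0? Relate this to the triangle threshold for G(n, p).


Number of potential triangles: C(170, 3) = 804440.
Each occurs with probability p³ ≈ (0.614)³ ≈ 2.30992e-01.
By linearity: E[X] = C(170, 3)·p³ ≈ 804440 · 2.30992e-01 ≈ 185819.050.
Since α = 1/2 < 1, p = c/n^{1/2} ≫ 1/n is above the triangle threshold p ~ 1/n. Asymptotically E[X] ~ (c³/6)·n^{3(1−α)} = (8³/6)·n^{1.5} → ∞; triangles are abundant w.h.p.

E[X] ≈ 185819.050; in regime p = Θ(1/n^{1/2}) E[X] diverges (above the triangle threshold p ~ 1/n).


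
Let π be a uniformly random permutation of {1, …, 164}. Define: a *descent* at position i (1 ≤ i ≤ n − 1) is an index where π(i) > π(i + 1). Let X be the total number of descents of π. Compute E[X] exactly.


Write X = Σ X_I over i = 1, …, 163, with X_I the indicator of one descent.
There are 163 indicators.
For each fixed i, the pair (π(i), π(i+1)) is a uniformly random ordered pair of distinct values from {1, …, 164}; by symmetry P[π(i) > π(i+1)] = 1/2.
By linearity: E[X] = 163 · (1/2) = (164 − 1) · (1/2) = 163/2 ≈ 81.500000.

E[X] = 163/2 = 81.500000.


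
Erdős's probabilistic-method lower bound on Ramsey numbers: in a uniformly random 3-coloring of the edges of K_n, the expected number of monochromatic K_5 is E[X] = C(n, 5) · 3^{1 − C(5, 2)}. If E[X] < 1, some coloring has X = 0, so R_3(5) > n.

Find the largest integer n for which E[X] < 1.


We need C(n, 5) · 3^{1 − 10} < 1, i.e. C(n, 5) < 3^{10 − 1} = 19683.
Check values of n near the boundary:
  n = 17: C(17, 5) = 6188; 6188 < 19683? YES
  n = 18: C(18, 5) = 8568; 8568 < 19683? YES
  n = 19: C(19, 5) = 11628; 11628 < 19683? YES
  n = 20: C(20, 5) = 15504; 15504 < 19683? YES
  n = 21: C(21, 5) = 20349; 20349 < 19683? NO
The largest n with C(n, 5) < 19683 is n = 20 (where E[X] = 5168/6561 ≈ 0.7876848). Hence R_3(5) > 20, i.e. R_3(5) ≥ 21.

Largest n = 20; hence R_3(5) > 20.


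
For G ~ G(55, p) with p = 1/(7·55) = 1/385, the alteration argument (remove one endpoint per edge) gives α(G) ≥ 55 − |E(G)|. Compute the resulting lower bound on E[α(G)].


E[|E(G)|] = C(55, 2)·p = 1485 · (1/385) = 27/7.
E[α(G)] ≥ n − E[|E(G)|] = 55 − 27/7 = 358/7.
Numerically: ≈ 51.143.
(This is only a lower bound; the true E[α(G)] may be larger.)

E[α(G)] ≥ 358/7 ≈ 51.143.


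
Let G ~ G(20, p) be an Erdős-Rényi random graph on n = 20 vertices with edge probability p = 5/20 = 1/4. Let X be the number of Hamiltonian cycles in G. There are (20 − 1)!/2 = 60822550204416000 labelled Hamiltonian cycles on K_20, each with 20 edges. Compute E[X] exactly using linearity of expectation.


K_20 has (20 − 1)!/2 = 60822550204416000 labelled Hamiltonian cycles.
For each such Hamiltonian cycle H, let X_H = 1 if all 20 edges of H are present in G. Then P[X_H = 1] = p^{20} = (1/4)^{20} = 1/1099511627776.
By linearity: E[X] = Σ_H E[X_H] = 60822550204416000 · p^{20} = 60822550204416000 · 1/1099511627776 = 1856156927625/33554432.
Numerically: E[X] ≈ 5.532e+04.

E[X] = 60822550204416000 · (1/4)^{20} = 1856156927625/33554432 ≈ 5.532e+04.


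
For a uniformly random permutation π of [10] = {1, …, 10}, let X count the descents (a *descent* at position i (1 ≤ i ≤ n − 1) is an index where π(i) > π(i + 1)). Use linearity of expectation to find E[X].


Write X = Σ X_I over i = 1, …, 9, with X_I the indicator of one descent.
There are 9 indicators.
For each fixed i, the pair (π(i), π(i+1)) is a uniformly random ordered pair of distinct values from {1, …, 10}; by symmetry P[π(i) > π(i+1)] = 1/2.
By linearity: E[X] = 9 · (1/2) = (10 − 1) · (1/2) = 9/2 ≈ 4.500000.

E[X] = 9/2 = 4.500000.


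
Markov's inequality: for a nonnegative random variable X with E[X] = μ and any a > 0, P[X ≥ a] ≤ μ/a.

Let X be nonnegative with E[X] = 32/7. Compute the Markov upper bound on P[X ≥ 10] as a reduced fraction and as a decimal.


μ = E[X] = 32/7, a = 10.
Markov: P[X ≥ 10] ≤ μ/a = (32/7)/10 = 16/35.
Numerically: ≈ 0.45714.
(Since a = 10 > μ = 4.57143, the bound 16/35 is < 1 and informative.)

P[X ≥ 10] ≤ 16/35 ≈ 0.45714.


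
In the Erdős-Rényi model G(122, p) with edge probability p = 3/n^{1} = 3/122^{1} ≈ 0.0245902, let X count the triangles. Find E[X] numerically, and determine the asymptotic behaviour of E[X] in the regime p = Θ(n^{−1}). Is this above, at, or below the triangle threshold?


Number of potential triangles: C(122, 3) = 295240.
Each occurs with probability p³ ≈ (0.0245902)³ ≈ 1.48690860e-05.
By linearity: E[X] = C(122, 3)·p³ ≈ 295240 · 1.48690860e-05 ≈ 4.389949.
Here α = 1, so p = 3/n is exactly at the triangle threshold p ~ 1/n. Asymptotically E[X] → c³/6 = 3³/6 = 9/2 ≈ 4.500000, a bounded constant. In this regime the triangle count is asymptotically Poisson(c³/6).

E[X] ≈ 4.389949; in regime p = Θ(1/n^{1}) E[X] stays bounded (at the triangle threshold p ~ 1/n).


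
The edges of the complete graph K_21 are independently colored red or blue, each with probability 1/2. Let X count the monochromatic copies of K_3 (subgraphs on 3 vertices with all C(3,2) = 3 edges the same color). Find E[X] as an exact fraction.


Let X = Σ_S X_S over the C(21, 3) = 1330 subsets S of size 3, where X_S = 1 if the K_3 on S is monochromatic.
For a fixed S, the K_3 on S has C(3, 2) = 3 edges. P[all 3 edges red] = (1/2)^3, and likewise for blue, so P[monochromatic] = 2·(1/2)^3 = 2^{1 − 3} = 1/4.
By linearity: E[X] = C(21, 3) · 2^{1 − 3} = 1330 · 1/4 = 665/2.
Numerically: E[X] ≈ 332.500.

E[X] = C(21,3)·2^(1−C(3,2)) = 665/2 ≈ 332.500.


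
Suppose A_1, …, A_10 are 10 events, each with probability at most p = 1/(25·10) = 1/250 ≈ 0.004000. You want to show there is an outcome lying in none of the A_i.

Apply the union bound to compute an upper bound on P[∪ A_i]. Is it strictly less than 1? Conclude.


Union bound: P[∪_{i=1}^{10} A_i] ≤ Σ_i P[A_i] ≤ 10·p = 10·(1/250) = 1/25.
Numerically: 1/25 ≈ 0.040000.
Is 1/25 < 1? YES.
Since P[∪ A_i] ≤ 1/25 < 1, the complement has P[∩ A_i^c] ≥ 1 − 1/25 = 24/25 > 0, so some outcome avoids every A_i.

10·p = 1/25 ≈ 0.040000; existence CERTIFIED by the union bound.


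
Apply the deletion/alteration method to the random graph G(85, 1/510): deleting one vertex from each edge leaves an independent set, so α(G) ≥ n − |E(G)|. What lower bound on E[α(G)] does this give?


E[|E(G)|] = C(85, 2)·p = 3570 · (1/510) = 7.
E[α(G)] ≥ n − E[|E(G)|] = 85 − 7 = 78.
Numerically: ≈ 78.0000.
(This is only a lower bound; the true E[α(G)] may be larger.)

E[α(G)] ≥ 78 ≈ 78.0000.


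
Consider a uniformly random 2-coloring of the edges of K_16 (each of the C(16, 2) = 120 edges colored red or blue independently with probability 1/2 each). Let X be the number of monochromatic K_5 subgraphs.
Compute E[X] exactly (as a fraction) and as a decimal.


Let X = Σ_S X_S over the C(16, 5) = 4368 subsets S of size 5, where X_S = 1 if the K_5 on S is monochromatic.
For a fixed S, the K_5 on S has C(5, 2) = 10 edges. P[all 10 edges red] = (1/2)^10, and likewise for blue, so P[monochromatic] = 2·(1/2)^10 = 2^{1 − 10} = 1/512.
By linearity of expectation: E[X] = C(16, 5) · 2^{1 − 10} = 4368 · 1/512 = 273/32.
Numerically: E[X] ≈ 8.53125.

E[X] = C(16,5)·2^(1−C(5,2)) = 273/32 ≈ 8.53125.


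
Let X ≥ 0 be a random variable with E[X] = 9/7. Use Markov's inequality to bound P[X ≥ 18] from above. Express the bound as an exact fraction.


μ = E[X] = 9/7, a = 18.
Markov: P[X ≥ 18] ≤ μ/a = (9/7)/18 = 1/14.
Numerically: ≈ 0.07143.
(Since a = 18 > μ = 1.28571, the bound 1/14 is < 1 and informative.)

P[X ≥ 18] ≤ 1/14 ≈ 0.07143.


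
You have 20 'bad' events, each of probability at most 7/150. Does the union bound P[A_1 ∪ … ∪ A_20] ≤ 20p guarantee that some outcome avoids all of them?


Union bound: P[∪_{i=1}^{20} A_i] ≤ Σ_i P[A_i] ≤ 20·p = 20·(7/150) = 14/15.
Numerically: 14/15 ≈ 0.9333.
Is 14/15 < 1? YES.
Since P[∪ A_i] ≤ 14/15 < 1, the complement has P[∩ A_i^c] ≥ 1 − 14/15 = 1/15 > 0, so some outcome avoids every A_i.

20·p = 14/15 ≈ 0.9333; existence CERTIFIED by the union bound.


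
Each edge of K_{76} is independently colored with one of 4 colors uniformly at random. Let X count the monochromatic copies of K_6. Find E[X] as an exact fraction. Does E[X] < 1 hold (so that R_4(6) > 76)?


E[X] = C(76, 6) · 4^{1 − 15} = 218618940 · 4^{−14} = 218618940/268435456.
As a reduced fraction: E[X] = 54654735/67108864 ≈ 0.8144190.
Is E[X] < 1? YES.
Since E[X] < 1, there exists a 4-coloring of K_{76} with no monochromatic K_6; hence R_4(6) > 76.

E[X] = 54654735/67108864 ≈ 0.8144190; E[X] < 1, so R_4(6) > 76.


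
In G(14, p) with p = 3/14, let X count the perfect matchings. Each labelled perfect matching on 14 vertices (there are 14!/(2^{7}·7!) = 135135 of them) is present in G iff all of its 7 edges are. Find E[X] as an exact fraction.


K_14 has 14!/(2^{7}·7!) = 135135 labelled perfect matchings.
For each such perfect matching H, let X_H = 1 if all 7 edges of H are present in G. Then P[X_H = 1] = p^{7} = (3/14)^{7} = 2187/105413504.
Summing the indicators: E[X] = Σ_H E[X_H] = 135135 · p^{7} = 135135 · 2187/105413504 = 42220035/15059072.
Numerically: E[X] ≈ 2.8036.

E[X] = 135135 · (3/14)^{7} = 42220035/15059072 ≈ 2.8036.


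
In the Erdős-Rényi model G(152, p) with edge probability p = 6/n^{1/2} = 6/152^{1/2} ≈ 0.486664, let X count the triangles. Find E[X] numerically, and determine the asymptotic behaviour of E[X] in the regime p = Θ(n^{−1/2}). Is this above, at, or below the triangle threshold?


Number of potential triangles: C(152, 3) = 573800.
Each occurs with probability p³ ≈ (0.486664)³ ≈ 1.15262589e-01.
By linearity: E[X] = C(152, 3)·p³ ≈ 573800 · 1.15262589e-01 ≈ 66137.673395.
Since α = 1/2 < 1, p = c/n^{1/2} ≫ 1/n is above the triangle threshold p ~ 1/n. Asymptotically E[X] ~ (c³/6)·n^{3(1−α)} = (6³/6)·n^{1.5} → ∞; triangles are abundant w.h.p.

E[X] ≈ 66137.673395; in regime p = Θ(1/n^{1/2}) E[X] diverges (above the triangle threshold p ~ 1/n).


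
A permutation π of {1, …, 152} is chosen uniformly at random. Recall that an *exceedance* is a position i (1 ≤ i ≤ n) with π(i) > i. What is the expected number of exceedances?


Write X = Σ_{i=1}^{152} X_i, where X_i = 1_{π(i) > i}.
For each fixed i, π(i) is uniform over {1, …, 152} (marginal of a uniform permutation), so P[π(i) > i] = (n − i)/n. Summing: Σ_{i=1}^{152} (n − i)/n = (0 + 1 + … + 151)/152 = 152(152 − 1)/(2·152) = (152 − 1)/2.
Hence E[X] = Σ_{i=1}^{152} (152 − i)/152 = 151/2 ≈ 75.50000.

E[X] = 151/2 = 75.50000.


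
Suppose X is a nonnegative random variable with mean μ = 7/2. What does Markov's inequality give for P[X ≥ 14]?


μ = E[X] = 7/2, a = 14.
Markov: P[X ≥ 14] ≤ μ/a = (7/2)/14 = 1/4.
Numerically: ≈ 0.2500.
(Since a = 14 > μ = 3.5000, the bound 1/4 is < 1 and informative.)

P[X ≥ 14] ≤ 1/4 ≈ 0.2500.


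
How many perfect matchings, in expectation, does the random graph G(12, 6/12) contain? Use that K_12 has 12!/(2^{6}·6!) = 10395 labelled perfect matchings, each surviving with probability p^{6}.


K_12 has 12!/(2^{6}·6!) = 10395 labelled perfect matchings.
For each such perfect matching H, let X_H = 1 if all 6 edges of H are present in G. Then P[X_H = 1] = p^{6} = (1/2)^{6} = 1/64.
By linearity: E[X] = Σ_H E[X_H] = 10395 · p^{6} = 10395 · 1/64 = 10395/64.
Numerically: E[X] ≈ 162.422.

E[X] = 10395 · (1/2)^{6} = 10395/64 ≈ 162.422.


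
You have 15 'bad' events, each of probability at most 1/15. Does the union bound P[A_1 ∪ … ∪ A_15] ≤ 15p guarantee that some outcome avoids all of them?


Union bound: P[∪_{i=1}^{15} A_i] ≤ Σ_i P[A_i] ≤ 15·p = 15·(1/15) = 1.
Numerically: 1 ≈ 1.00000.
Is 1 < 1? NO.
Since the bound 1 is ≥ 1, the union bound is uninformative here; it does NOT by itself certify existence.

15·p = 1 ≈ 1.00000; existence NOT certified by the union bound.


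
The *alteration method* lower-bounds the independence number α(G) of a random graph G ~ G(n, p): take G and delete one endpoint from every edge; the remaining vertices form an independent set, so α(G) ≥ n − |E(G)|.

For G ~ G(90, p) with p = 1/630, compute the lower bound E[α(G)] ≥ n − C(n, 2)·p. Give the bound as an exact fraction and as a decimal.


E[|E(G)|] = C(90, 2)·p = 4005 · (1/630) = 89/14.
E[α(G)] ≥ n − E[|E(G)|] = 90 − 89/14 = 1171/14.
Numerically: ≈ 83.642857.
(This is only a lower bound; the true E[α(G)] may be larger.)

E[α(G)] ≥ 1171/14 ≈ 83.642857.


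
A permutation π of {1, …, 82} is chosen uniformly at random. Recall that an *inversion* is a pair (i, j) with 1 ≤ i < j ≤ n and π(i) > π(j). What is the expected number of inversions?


Write X = Σ X_I over the C(82, 2) = 3321 pairs i < j, with X_I the indicator of one inversion.
There are 3321 indicators.
For each fixed pair i < j, the values π(i) and π(j) are two distinct elements of {1, …, 82} in uniformly random order; by symmetry P[π(i) > π(j)] = 1/2.
By linearity: E[X] = 3321 · (1/2) = C(82, 2) · (1/2) = 3321/2 = 3321/2 ≈ 1660.500000.

E[X] = 3321/2 = 1660.500000.


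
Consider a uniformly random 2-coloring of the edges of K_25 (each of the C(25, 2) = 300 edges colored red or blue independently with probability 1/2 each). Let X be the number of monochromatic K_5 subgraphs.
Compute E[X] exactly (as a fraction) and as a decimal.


Let X = Σ_S X_S over the C(25, 5) = 53130 subsets S of size 5, where X_S = 1 if the K_5 on S is monochromatic.
For a fixed S, the K_5 on S has C(5, 2) = 10 edges. P[all 10 edges red] = (1/2)^10, and likewise for blue, so P[monochromatic] = 2·(1/2)^10 = 2^{1 − 10} = 1/512.
Summing: E[X] = C(25, 5) · 2^{1 − 10} = 53130 · 1/512 = 26565/256.
Numerically: E[X] ≈ 103.7695.

E[X] = C(25,5)·2^(1−C(5,2)) = 26565/256 ≈ 103.7695.


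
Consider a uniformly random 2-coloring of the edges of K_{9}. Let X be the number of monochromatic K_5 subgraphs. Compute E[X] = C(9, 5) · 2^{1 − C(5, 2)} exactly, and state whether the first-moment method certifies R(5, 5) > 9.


E[X] = C(9, 5) · 2^{1 − 10} = 126 · 2^{−9} = 126/512.
As a reduced fraction: E[X] = 63/256 ≈ 0.246094.
Is E[X] < 1? YES.
Since E[X] < 1, there exists a 2-coloring of K_{9} with no monochromatic K_5; hence R(5, 5) > 9.

E[X] = 63/256 ≈ 0.246094; E[X] < 1, so R(5, 5) > 9.


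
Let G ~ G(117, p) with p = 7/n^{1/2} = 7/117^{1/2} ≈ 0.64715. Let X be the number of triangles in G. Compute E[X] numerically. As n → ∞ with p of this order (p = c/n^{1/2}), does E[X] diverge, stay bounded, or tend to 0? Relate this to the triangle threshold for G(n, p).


Number of potential triangles: C(117, 3) = 260130.
Each occurs with probability p³ ≈ (0.64715)³ ≈ 2.71028728e-01.
By linearity: E[X] = C(117, 3)·p³ ≈ 260130 · 2.71028728e-01 ≈ 70502.703107.
Since α = 1/2 < 1, p = c/n^{1/2} ≫ 1/n is above the triangle threshold p ~ 1/n. Asymptotically E[X] ~ (c³/6)·n^{3(1−α)} = (7³/6)·n^{1.5} → ∞; triangles are abundant w.h.p.

E[X] ≈ 70502.703107; in regime p = Θ(1/n^{1/2}) E[X] diverges (above the triangle threshold p ~ 1/n).


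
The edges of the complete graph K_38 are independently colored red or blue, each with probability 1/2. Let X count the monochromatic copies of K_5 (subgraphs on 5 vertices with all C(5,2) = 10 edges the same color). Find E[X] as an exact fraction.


Let X = Σ_S X_S over the C(38, 5) = 501942 subsets S of size 5, where X_S = 1 if the K_5 on S is monochromatic.
For a fixed S, the K_5 on S has C(5, 2) = 10 edges. P[all 10 edges red] = (1/2)^10, and likewise for blue, so P[monochromatic] = 2·(1/2)^10 = 2^{1 − 10} = 1/512.
Summing: E[X] = C(38, 5) · 2^{1 − 10} = 501942 · 1/512 = 250971/256.
Numerically: E[X] ≈ 980.355469.

E[X] = C(38,5)·2^(1−C(5,2)) = 250971/256 ≈ 980.355469.


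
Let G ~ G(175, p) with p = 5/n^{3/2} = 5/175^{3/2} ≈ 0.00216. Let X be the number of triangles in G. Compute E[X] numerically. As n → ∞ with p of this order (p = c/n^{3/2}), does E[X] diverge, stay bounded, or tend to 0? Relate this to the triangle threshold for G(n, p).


Number of potential triangles: C(175, 3) = 877975.
Each occurs with probability p³ ≈ (0.00216)³ ≈ 1.007485e-08.
By linearity: E[X] = C(175, 3)·p³ ≈ 877975 · 1.007485e-08 ≈ 0.0088.
Since α = 3/2 > 1, p = c/n^{3/2} = o(1/n) is below the triangle threshold p ~ 1/n. Asymptotically E[X] ~ (c³/6)·n^{3(1−α)} = (5³/6)·n^{-1.5} → 0, so by Markov's inequality G has no triangles w.h.p.

E[X] ≈ 0.0088; in regime p = Θ(1/n^{3/2}) E[X] tends to 0 (below the triangle threshold p ~ 1/n).


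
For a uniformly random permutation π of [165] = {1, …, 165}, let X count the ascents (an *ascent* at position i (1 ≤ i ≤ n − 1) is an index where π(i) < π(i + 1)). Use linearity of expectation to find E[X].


Write X = Σ X_I over i = 1, …, 164, with X_I the indicator of one ascent.
There are 164 indicators.
For each fixed i, the pair (π(i), π(i+1)) is a uniformly random ordered pair of distinct values from {1, …, 165}; by symmetry P[π(i) < π(i+1)] = 1/2.
By linearity: E[X] = 164 · (1/2) = (165 − 1) · (1/2) = 82 ≈ 82.000.

E[X] = 82 = 82.000.


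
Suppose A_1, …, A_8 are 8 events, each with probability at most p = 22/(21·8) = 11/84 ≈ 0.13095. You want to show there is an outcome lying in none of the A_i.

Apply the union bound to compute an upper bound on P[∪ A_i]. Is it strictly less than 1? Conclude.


Union bound: P[∪_{i=1}^{8} A_i] ≤ Σ_i P[A_i] ≤ 8·p = 8·(11/84) = 22/21.
Numerically: 22/21 ≈ 1.04762.
Is 22/21 < 1? NO.
Since the bound 22/21 is ≥ 1, the union bound is uninformative here; it does NOT by itself certify existence.

8·p = 22/21 ≈ 1.04762; existence NOT certified by the union bound.


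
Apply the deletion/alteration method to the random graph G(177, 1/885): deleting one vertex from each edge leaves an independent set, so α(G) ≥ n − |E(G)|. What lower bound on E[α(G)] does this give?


E[|E(G)|] = C(177, 2)·p = 15576 · (1/885) = 88/5.
E[α(G)] ≥ n − E[|E(G)|] = 177 − 88/5 = 797/5.
Numerically: ≈ 159.40000.
(This is only a lower bound; the true E[α(G)] may be larger.)

E[α(G)] ≥ 797/5 ≈ 159.40000.


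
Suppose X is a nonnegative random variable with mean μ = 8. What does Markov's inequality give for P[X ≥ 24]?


μ = E[X] = 8, a = 24.
Markov: P[X ≥ 24] ≤ μ/a = (8)/24 = 1/3.
Numerically: ≈ 0.333.
(Since a = 24 > μ = 8.000, the bound 1/3 is < 1 and informative.)

P[X ≥ 24] ≤ 1/3 ≈ 0.333.


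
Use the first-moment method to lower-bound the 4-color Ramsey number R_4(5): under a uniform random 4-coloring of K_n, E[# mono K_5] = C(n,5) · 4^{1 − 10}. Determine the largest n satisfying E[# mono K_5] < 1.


We need C(n, 5) · 4^{1 − 10} < 1, i.e. C(n, 5) < 4^{10 − 1} = 262144.
Check values of n near the boundary:
  n = 27: C(27, 5) = 80730; 80730 < 262144? YES
  n = 28: C(28, 5) = 98280; 98280 < 262144? YES
  n = 29: C(29, 5) = 118755; 118755 < 262144? YES
  n = 30: C(30, 5) = 142506; 142506 < 262144? YES
  n = 31: C(31, 5) = 169911; 169911 < 262144? YES
  n = 32: C(32, 5) = 201376; 201376 < 262144? YES
  n = 33: C(33, 5) = 237336; 237336 < 262144? YES
  n = 34: C(34, 5) = 278256; 278256 < 262144? NO
The largest n with C(n, 5) < 262144 is n = 33 (where E[X] = 29667/32768 ≈ 0.9053650). Hence R_4(5) > 33, i.e. R_4(5) ≥ 34.

Largest n = 33; hence R_4(5) > 33.


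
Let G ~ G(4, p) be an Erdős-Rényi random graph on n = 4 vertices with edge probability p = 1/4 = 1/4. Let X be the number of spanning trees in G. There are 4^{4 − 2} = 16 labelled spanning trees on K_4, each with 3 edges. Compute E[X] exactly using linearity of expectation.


K_4 has 4^{4 − 2} = 16 labelled spanning trees.
For each such spanning tree H, let X_H = 1 if all 3 edges of H are present in G. Then P[X_H = 1] = p^{3} = (1/4)^{3} = 1/64.
By linearity: E[X] = Σ_H E[X_H] = 16 · p^{3} = 16 · 1/64 = 1/4.
Numerically: E[X] ≈ 0.25.

E[X] = 16 · (1/4)^{3} = 1/4 ≈ 0.25.


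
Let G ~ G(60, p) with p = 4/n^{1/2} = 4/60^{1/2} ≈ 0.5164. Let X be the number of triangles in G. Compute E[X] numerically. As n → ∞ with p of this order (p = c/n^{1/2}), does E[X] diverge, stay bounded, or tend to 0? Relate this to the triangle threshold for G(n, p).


Number of potential triangles: C(60, 3) = 34220.
Each occurs with probability p³ ≈ (0.5164)³ ≈ 1.377061e-01.
By linearity: E[X] = C(60, 3)·p³ ≈ 34220 · 1.377061e-01 ≈ 4712.3019.
Since α = 1/2 < 1, p = c/n^{1/2} ≫ 1/n is above the triangle threshold p ~ 1/n. Asymptotically E[X] ~ (c³/6)·n^{3(1−α)} = (4³/6)·n^{1.5} → ∞; triangles are abundant w.h.p.

E[X] ≈ 4712.3019; in regime p = Θ(1/n^{1/2}) E[X] diverges (above the triangle threshold p ~ 1/n).


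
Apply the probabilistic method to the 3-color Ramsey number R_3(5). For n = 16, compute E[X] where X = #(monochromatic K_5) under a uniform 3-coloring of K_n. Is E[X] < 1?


E[X] = C(16, 5) · 3^{1 − 10} = 4368 · 3^{−9} = 4368/19683.
As a reduced fraction: E[X] = 1456/6561 ≈ 0.2219.
Is E[X] < 1? YES.
Since E[X] < 1, there exists a 3-coloring of K_{16} with no monochromatic K_5; hence R_3(5) > 16.

E[X] = 1456/6561 ≈ 0.2219; E[X] < 1, so R_3(5) > 16.


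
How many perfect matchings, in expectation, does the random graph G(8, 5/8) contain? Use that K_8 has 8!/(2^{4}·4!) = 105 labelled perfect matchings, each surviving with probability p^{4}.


K_8 has 8!/(2^{4}·4!) = 105 labelled perfect matchings.
For each such perfect matching H, let X_H = 1 if all 4 edges of H are present in G. Then P[X_H = 1] = p^{4} = (5/8)^{4} = 625/4096.
By linearity of expectation: E[X] = Σ_H E[X_H] = 105 · p^{4} = 105 · 625/4096 = 65625/4096.
Numerically: E[X] ≈ 16.

E[X] = 105 · (5/8)^{4} = 65625/4096 ≈ 16.


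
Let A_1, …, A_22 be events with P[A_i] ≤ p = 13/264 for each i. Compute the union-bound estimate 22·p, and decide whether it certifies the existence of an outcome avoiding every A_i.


Union bound: P[∪_{i=1}^{22} A_i] ≤ Σ_i P[A_i] ≤ 22·p = 22·(13/264) = 13/12.
Numerically: 13/12 ≈ 1.083.
Is 13/12 < 1? NO.
Since the bound 13/12 is ≥ 1, the union bound is uninformative here; it does NOT by itself certify existence.

22·p = 13/12 ≈ 1.083; existence NOT certified by the union bound.


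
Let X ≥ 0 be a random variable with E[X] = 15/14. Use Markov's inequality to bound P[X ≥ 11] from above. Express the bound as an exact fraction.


μ = E[X] = 15/14, a = 11.
Markov: P[X ≥ 11] ≤ μ/a = (15/14)/11 = 15/154.
Numerically: ≈ 0.097403.
(Since a = 11 > μ = 1.071429, the bound 15/154 is < 1 and informative.)

P[X ≥ 11] ≤ 15/154 ≈ 0.097403.


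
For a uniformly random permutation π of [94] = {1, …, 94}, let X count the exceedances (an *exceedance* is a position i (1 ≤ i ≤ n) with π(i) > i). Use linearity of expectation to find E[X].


Write X = Σ_{i=1}^{94} X_i, where X_i = 1_{π(i) > i}.
For each fixed i, π(i) is uniform over {1, …, 94} (marginal of a uniform permutation), so P[π(i) > i] = (n − i)/n. Summing: Σ_{i=1}^{94} (n − i)/n = (0 + 1 + … + 93)/94 = 94(94 − 1)/(2·94) = (94 − 1)/2.
Hence E[X] = Σ_{i=1}^{94} (94 − i)/94 = 93/2 ≈ 46.500.

E[X] = 93/2 = 46.500.


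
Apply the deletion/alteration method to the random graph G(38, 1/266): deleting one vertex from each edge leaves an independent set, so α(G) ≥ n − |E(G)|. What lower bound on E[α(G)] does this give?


E[|E(G)|] = C(38, 2)·p = 703 · (1/266) = 37/14.
E[α(G)] ≥ n − E[|E(G)|] = 38 − 37/14 = 495/14.
Numerically: ≈ 35.357143.
(This is only a lower bound; the true E[α(G)] may be larger.)

E[α(G)] ≥ 495/14 ≈ 35.357143.


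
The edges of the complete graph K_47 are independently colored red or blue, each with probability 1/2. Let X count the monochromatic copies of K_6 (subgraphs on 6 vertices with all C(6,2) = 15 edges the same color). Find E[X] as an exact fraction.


Let X = Σ_S X_S over the C(47, 6) = 10737573 subsets S of size 6, where X_S = 1 if the K_6 on S is monochromatic.
For a fixed S, the K_6 on S has C(6, 2) = 15 edges. P[all 15 edges red] = (1/2)^15, and likewise for blue, so P[monochromatic] = 2·(1/2)^15 = 2^{1 − 15} = 1/16384.
By linearity: E[X] = C(47, 6) · 2^{1 − 15} = 10737573 · 1/16384 = 10737573/16384.
Numerically: E[X] ≈ 655.369.

E[X] = C(47,6)·2^(1−C(6,2)) = 10737573/16384 ≈ 655.369.
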